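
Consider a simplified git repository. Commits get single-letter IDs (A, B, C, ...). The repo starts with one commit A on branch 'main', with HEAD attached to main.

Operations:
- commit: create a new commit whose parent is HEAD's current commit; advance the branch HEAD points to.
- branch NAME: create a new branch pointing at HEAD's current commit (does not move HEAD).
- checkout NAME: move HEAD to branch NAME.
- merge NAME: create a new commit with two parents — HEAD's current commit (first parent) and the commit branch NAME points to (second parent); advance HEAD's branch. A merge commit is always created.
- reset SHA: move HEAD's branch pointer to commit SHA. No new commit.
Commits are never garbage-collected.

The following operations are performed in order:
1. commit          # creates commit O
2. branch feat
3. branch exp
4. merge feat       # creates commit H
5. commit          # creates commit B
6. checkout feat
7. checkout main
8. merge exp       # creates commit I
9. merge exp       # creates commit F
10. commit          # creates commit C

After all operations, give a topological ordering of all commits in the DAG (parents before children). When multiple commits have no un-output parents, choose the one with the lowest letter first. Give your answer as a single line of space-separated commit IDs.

After op 1 (commit): HEAD=main@O [main=O]
After op 2 (branch): HEAD=main@O [feat=O main=O]
After op 3 (branch): HEAD=main@O [exp=O feat=O main=O]
After op 4 (merge): HEAD=main@H [exp=O feat=O main=H]
After op 5 (commit): HEAD=main@B [exp=O feat=O main=B]
After op 6 (checkout): HEAD=feat@O [exp=O feat=O main=B]
After op 7 (checkout): HEAD=main@B [exp=O feat=O main=B]
After op 8 (merge): HEAD=main@I [exp=O feat=O main=I]
After op 9 (merge): HEAD=main@F [exp=O feat=O main=F]
After op 10 (commit): HEAD=main@C [exp=O feat=O main=C]
commit A: parents=[]
commit B: parents=['H']
commit C: parents=['F']
commit F: parents=['I', 'O']
commit H: parents=['O', 'O']
commit I: parents=['B', 'O']
commit O: parents=['A']

Answer: A O H B I F C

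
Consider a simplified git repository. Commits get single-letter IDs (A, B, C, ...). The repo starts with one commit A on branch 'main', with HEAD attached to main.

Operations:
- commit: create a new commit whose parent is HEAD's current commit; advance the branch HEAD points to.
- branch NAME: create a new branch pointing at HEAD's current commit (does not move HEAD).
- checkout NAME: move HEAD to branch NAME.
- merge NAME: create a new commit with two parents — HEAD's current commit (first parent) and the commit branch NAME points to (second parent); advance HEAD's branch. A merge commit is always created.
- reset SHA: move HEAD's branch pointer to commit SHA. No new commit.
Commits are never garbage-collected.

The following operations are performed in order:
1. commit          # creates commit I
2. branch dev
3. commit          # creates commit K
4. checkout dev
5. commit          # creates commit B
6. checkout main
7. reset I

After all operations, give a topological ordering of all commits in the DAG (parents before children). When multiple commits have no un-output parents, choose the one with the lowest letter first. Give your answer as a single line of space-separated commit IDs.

After op 1 (commit): HEAD=main@I [main=I]
After op 2 (branch): HEAD=main@I [dev=I main=I]
After op 3 (commit): HEAD=main@K [dev=I main=K]
After op 4 (checkout): HEAD=dev@I [dev=I main=K]
After op 5 (commit): HEAD=dev@B [dev=B main=K]
After op 6 (checkout): HEAD=main@K [dev=B main=K]
After op 7 (reset): HEAD=main@I [dev=B main=I]
commit A: parents=[]
commit B: parents=['I']
commit I: parents=['A']
commit K: parents=['I']

Answer: A I B K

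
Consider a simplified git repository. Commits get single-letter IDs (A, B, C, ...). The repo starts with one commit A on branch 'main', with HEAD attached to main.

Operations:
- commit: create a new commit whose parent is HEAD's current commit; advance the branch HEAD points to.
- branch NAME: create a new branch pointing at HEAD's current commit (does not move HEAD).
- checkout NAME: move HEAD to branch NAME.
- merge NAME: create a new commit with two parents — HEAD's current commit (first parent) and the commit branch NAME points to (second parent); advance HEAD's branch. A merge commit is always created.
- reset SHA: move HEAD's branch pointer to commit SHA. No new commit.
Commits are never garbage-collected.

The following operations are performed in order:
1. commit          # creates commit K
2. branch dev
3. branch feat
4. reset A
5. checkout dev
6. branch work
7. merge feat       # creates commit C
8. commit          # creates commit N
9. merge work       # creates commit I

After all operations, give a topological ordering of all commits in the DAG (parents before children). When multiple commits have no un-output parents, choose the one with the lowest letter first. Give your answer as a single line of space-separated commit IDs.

Answer: A K C N I

Derivation:
After op 1 (commit): HEAD=main@K [main=K]
After op 2 (branch): HEAD=main@K [dev=K main=K]
After op 3 (branch): HEAD=main@K [dev=K feat=K main=K]
After op 4 (reset): HEAD=main@A [dev=K feat=K main=A]
After op 5 (checkout): HEAD=dev@K [dev=K feat=K main=A]
After op 6 (branch): HEAD=dev@K [dev=K feat=K main=A work=K]
After op 7 (merge): HEAD=dev@C [dev=C feat=K main=A work=K]
After op 8 (commit): HEAD=dev@N [dev=N feat=K main=A work=K]
After op 9 (merge): HEAD=dev@I [dev=I feat=K main=A work=K]
commit A: parents=[]
commit C: parents=['K', 'K']
commit I: parents=['N', 'K']
commit K: parents=['A']
commit N: parents=['C']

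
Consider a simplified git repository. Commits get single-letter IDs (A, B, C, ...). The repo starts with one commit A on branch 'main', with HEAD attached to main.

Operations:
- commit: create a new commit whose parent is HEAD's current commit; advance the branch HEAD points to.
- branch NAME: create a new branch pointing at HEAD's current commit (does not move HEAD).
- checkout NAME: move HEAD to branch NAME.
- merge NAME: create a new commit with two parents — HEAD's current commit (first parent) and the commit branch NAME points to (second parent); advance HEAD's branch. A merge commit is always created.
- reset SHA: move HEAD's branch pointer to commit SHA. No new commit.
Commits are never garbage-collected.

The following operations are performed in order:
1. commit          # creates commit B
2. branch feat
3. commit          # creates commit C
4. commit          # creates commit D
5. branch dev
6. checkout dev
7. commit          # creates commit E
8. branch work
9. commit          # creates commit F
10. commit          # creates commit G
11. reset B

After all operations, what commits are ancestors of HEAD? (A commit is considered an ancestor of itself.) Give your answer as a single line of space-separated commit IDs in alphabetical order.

Answer: A B

Derivation:
After op 1 (commit): HEAD=main@B [main=B]
After op 2 (branch): HEAD=main@B [feat=B main=B]
After op 3 (commit): HEAD=main@C [feat=B main=C]
After op 4 (commit): HEAD=main@D [feat=B main=D]
After op 5 (branch): HEAD=main@D [dev=D feat=B main=D]
After op 6 (checkout): HEAD=dev@D [dev=D feat=B main=D]
After op 7 (commit): HEAD=dev@E [dev=E feat=B main=D]
After op 8 (branch): HEAD=dev@E [dev=E feat=B main=D work=E]
After op 9 (commit): HEAD=dev@F [dev=F feat=B main=D work=E]
After op 10 (commit): HEAD=dev@G [dev=G feat=B main=D work=E]
After op 11 (reset): HEAD=dev@B [dev=B feat=B main=D work=E]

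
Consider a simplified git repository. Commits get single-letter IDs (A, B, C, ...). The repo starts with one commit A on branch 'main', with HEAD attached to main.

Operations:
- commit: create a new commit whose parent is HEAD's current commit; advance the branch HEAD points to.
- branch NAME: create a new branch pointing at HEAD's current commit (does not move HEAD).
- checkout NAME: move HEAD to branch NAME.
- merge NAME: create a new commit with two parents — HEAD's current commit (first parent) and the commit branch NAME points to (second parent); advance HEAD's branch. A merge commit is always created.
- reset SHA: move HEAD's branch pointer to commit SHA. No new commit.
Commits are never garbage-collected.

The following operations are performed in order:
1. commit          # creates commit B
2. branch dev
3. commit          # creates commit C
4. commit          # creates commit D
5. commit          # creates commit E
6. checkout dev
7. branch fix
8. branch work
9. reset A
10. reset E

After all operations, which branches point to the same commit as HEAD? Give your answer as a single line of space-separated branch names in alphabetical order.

Answer: dev main

Derivation:
After op 1 (commit): HEAD=main@B [main=B]
After op 2 (branch): HEAD=main@B [dev=B main=B]
After op 3 (commit): HEAD=main@C [dev=B main=C]
After op 4 (commit): HEAD=main@D [dev=B main=D]
After op 5 (commit): HEAD=main@E [dev=B main=E]
After op 6 (checkout): HEAD=dev@B [dev=B main=E]
After op 7 (branch): HEAD=dev@B [dev=B fix=B main=E]
After op 8 (branch): HEAD=dev@B [dev=B fix=B main=E work=B]
After op 9 (reset): HEAD=dev@A [dev=A fix=B main=E work=B]
After op 10 (reset): HEAD=dev@E [dev=E fix=B main=E work=B]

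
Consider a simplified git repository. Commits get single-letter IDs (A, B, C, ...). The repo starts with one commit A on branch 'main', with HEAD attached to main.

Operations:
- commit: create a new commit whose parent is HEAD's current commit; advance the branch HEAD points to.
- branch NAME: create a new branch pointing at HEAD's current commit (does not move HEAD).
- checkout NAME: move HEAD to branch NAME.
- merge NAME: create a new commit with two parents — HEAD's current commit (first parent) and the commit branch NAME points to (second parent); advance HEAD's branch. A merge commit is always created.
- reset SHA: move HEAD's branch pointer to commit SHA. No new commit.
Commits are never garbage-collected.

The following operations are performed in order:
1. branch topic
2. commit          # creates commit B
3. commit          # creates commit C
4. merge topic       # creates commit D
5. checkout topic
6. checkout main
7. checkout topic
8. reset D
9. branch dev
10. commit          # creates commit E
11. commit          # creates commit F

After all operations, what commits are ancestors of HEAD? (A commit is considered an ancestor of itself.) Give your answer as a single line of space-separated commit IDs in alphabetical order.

After op 1 (branch): HEAD=main@A [main=A topic=A]
After op 2 (commit): HEAD=main@B [main=B topic=A]
After op 3 (commit): HEAD=main@C [main=C topic=A]
After op 4 (merge): HEAD=main@D [main=D topic=A]
After op 5 (checkout): HEAD=topic@A [main=D topic=A]
After op 6 (checkout): HEAD=main@D [main=D topic=A]
After op 7 (checkout): HEAD=topic@A [main=D topic=A]
After op 8 (reset): HEAD=topic@D [main=D topic=D]
After op 9 (branch): HEAD=topic@D [dev=D main=D topic=D]
After op 10 (commit): HEAD=topic@E [dev=D main=D topic=E]
After op 11 (commit): HEAD=topic@F [dev=D main=D topic=F]

Answer: A B C D E F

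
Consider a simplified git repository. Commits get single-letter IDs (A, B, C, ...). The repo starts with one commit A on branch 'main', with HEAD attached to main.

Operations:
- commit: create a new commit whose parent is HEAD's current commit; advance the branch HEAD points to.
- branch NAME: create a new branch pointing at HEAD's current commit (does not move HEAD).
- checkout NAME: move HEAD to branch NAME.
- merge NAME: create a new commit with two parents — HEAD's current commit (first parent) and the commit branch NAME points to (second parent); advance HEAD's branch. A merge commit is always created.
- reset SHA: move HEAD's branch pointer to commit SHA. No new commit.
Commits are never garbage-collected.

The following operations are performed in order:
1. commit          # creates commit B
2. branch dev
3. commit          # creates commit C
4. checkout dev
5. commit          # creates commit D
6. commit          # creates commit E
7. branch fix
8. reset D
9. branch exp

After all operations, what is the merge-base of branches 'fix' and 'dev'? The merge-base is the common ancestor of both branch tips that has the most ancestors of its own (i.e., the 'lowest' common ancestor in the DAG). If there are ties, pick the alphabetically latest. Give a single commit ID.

Answer: D

Derivation:
After op 1 (commit): HEAD=main@B [main=B]
After op 2 (branch): HEAD=main@B [dev=B main=B]
After op 3 (commit): HEAD=main@C [dev=B main=C]
After op 4 (checkout): HEAD=dev@B [dev=B main=C]
After op 5 (commit): HEAD=dev@D [dev=D main=C]
After op 6 (commit): HEAD=dev@E [dev=E main=C]
After op 7 (branch): HEAD=dev@E [dev=E fix=E main=C]
After op 8 (reset): HEAD=dev@D [dev=D fix=E main=C]
After op 9 (branch): HEAD=dev@D [dev=D exp=D fix=E main=C]
ancestors(fix=E): ['A', 'B', 'D', 'E']
ancestors(dev=D): ['A', 'B', 'D']
common: ['A', 'B', 'D']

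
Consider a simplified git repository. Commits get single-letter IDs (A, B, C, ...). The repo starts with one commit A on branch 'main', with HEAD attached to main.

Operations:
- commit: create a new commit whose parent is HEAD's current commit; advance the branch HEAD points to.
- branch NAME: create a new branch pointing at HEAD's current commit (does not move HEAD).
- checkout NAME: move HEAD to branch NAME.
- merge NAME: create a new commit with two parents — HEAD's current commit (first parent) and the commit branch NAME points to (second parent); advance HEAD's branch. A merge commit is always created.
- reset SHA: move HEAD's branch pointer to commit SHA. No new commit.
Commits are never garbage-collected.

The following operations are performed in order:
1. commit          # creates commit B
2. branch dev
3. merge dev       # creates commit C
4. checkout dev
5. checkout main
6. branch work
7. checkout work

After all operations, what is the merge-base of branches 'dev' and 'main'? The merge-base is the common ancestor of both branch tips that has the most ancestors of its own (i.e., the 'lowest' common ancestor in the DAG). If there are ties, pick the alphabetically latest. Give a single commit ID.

After op 1 (commit): HEAD=main@B [main=B]
After op 2 (branch): HEAD=main@B [dev=B main=B]
After op 3 (merge): HEAD=main@C [dev=B main=C]
After op 4 (checkout): HEAD=dev@B [dev=B main=C]
After op 5 (checkout): HEAD=main@C [dev=B main=C]
After op 6 (branch): HEAD=main@C [dev=B main=C work=C]
After op 7 (checkout): HEAD=work@C [dev=B main=C work=C]
ancestors(dev=B): ['A', 'B']
ancestors(main=C): ['A', 'B', 'C']
common: ['A', 'B']

Answer: B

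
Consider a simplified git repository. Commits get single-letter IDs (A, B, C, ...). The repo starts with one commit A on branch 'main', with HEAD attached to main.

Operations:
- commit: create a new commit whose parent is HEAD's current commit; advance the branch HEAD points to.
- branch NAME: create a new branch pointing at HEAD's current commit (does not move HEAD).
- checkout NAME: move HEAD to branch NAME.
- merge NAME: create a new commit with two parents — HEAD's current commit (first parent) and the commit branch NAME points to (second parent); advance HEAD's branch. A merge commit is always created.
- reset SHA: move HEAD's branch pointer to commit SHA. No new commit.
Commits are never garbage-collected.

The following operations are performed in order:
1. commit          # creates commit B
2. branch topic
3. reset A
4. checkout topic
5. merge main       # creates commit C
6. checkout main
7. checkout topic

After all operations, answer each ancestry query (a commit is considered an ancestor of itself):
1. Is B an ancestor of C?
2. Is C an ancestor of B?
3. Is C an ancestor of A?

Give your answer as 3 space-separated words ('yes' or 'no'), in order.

After op 1 (commit): HEAD=main@B [main=B]
After op 2 (branch): HEAD=main@B [main=B topic=B]
After op 3 (reset): HEAD=main@A [main=A topic=B]
After op 4 (checkout): HEAD=topic@B [main=A topic=B]
After op 5 (merge): HEAD=topic@C [main=A topic=C]
After op 6 (checkout): HEAD=main@A [main=A topic=C]
After op 7 (checkout): HEAD=topic@C [main=A topic=C]
ancestors(C) = {A,B,C}; B in? yes
ancestors(B) = {A,B}; C in? no
ancestors(A) = {A}; C in? no

Answer: yes no no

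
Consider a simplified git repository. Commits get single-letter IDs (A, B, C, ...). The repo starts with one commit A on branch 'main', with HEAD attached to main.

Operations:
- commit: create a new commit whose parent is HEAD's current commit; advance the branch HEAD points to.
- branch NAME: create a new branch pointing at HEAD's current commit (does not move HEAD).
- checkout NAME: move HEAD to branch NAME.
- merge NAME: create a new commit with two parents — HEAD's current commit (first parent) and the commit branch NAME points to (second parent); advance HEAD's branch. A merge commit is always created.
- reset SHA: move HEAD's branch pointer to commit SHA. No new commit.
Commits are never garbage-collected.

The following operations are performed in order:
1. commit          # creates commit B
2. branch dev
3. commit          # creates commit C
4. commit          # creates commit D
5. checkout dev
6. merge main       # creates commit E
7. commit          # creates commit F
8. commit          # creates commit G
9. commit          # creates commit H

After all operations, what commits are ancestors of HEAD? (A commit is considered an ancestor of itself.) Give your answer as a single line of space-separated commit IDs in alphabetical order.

Answer: A B C D E F G H

Derivation:
After op 1 (commit): HEAD=main@B [main=B]
After op 2 (branch): HEAD=main@B [dev=B main=B]
After op 3 (commit): HEAD=main@C [dev=B main=C]
After op 4 (commit): HEAD=main@D [dev=B main=D]
After op 5 (checkout): HEAD=dev@B [dev=B main=D]
After op 6 (merge): HEAD=dev@E [dev=E main=D]
After op 7 (commit): HEAD=dev@F [dev=F main=D]
After op 8 (commit): HEAD=dev@G [dev=G main=D]
After op 9 (commit): HEAD=dev@H [dev=H main=D]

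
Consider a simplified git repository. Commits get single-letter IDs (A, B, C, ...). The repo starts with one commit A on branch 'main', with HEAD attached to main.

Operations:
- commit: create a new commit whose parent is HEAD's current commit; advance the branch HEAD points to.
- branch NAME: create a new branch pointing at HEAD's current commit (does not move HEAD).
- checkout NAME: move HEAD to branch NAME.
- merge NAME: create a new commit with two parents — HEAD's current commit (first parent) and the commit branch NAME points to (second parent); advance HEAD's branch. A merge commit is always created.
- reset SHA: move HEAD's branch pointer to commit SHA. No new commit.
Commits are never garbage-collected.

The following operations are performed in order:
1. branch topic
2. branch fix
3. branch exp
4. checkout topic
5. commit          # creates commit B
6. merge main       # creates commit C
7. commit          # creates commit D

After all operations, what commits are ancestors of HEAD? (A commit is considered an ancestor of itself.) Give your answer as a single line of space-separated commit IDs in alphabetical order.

Answer: A B C D

Derivation:
After op 1 (branch): HEAD=main@A [main=A topic=A]
After op 2 (branch): HEAD=main@A [fix=A main=A topic=A]
After op 3 (branch): HEAD=main@A [exp=A fix=A main=A topic=A]
After op 4 (checkout): HEAD=topic@A [exp=A fix=A main=A topic=A]
After op 5 (commit): HEAD=topic@B [exp=A fix=A main=A topic=B]
After op 6 (merge): HEAD=topic@C [exp=A fix=A main=A topic=C]
After op 7 (commit): HEAD=topic@D [exp=A fix=A main=A topic=D]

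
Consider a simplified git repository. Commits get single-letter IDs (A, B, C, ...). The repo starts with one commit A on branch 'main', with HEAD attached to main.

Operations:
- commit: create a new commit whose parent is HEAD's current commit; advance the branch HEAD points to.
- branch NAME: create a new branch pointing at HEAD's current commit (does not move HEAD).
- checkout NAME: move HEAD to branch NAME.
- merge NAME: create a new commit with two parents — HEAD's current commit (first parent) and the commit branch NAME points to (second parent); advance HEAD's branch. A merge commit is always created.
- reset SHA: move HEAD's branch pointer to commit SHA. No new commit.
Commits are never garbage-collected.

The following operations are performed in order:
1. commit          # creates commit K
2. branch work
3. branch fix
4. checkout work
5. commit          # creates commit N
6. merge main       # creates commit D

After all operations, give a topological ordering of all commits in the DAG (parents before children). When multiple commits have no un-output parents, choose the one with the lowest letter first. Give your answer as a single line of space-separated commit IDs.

After op 1 (commit): HEAD=main@K [main=K]
After op 2 (branch): HEAD=main@K [main=K work=K]
After op 3 (branch): HEAD=main@K [fix=K main=K work=K]
After op 4 (checkout): HEAD=work@K [fix=K main=K work=K]
After op 5 (commit): HEAD=work@N [fix=K main=K work=N]
After op 6 (merge): HEAD=work@D [fix=K main=K work=D]
commit A: parents=[]
commit D: parents=['N', 'K']
commit K: parents=['A']
commit N: parents=['K']

Answer: A K N D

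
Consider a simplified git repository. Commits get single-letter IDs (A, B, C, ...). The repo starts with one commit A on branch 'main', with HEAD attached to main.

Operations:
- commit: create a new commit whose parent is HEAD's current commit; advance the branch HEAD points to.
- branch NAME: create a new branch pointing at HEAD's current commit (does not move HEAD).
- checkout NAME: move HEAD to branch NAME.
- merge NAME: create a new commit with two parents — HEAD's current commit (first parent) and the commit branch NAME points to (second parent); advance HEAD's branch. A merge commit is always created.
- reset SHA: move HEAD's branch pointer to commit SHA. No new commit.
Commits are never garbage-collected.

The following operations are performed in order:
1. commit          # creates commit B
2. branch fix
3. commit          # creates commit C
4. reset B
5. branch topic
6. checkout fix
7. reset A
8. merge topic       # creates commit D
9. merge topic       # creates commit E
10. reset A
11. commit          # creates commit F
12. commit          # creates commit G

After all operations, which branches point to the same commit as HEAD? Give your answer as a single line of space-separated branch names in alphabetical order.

After op 1 (commit): HEAD=main@B [main=B]
After op 2 (branch): HEAD=main@B [fix=B main=B]
After op 3 (commit): HEAD=main@C [fix=B main=C]
After op 4 (reset): HEAD=main@B [fix=B main=B]
After op 5 (branch): HEAD=main@B [fix=B main=B topic=B]
After op 6 (checkout): HEAD=fix@B [fix=B main=B topic=B]
After op 7 (reset): HEAD=fix@A [fix=A main=B topic=B]
After op 8 (merge): HEAD=fix@D [fix=D main=B topic=B]
After op 9 (merge): HEAD=fix@E [fix=E main=B topic=B]
After op 10 (reset): HEAD=fix@A [fix=A main=B topic=B]
After op 11 (commit): HEAD=fix@F [fix=F main=B topic=B]
After op 12 (commit): HEAD=fix@G [fix=G main=B topic=B]

Answer: fix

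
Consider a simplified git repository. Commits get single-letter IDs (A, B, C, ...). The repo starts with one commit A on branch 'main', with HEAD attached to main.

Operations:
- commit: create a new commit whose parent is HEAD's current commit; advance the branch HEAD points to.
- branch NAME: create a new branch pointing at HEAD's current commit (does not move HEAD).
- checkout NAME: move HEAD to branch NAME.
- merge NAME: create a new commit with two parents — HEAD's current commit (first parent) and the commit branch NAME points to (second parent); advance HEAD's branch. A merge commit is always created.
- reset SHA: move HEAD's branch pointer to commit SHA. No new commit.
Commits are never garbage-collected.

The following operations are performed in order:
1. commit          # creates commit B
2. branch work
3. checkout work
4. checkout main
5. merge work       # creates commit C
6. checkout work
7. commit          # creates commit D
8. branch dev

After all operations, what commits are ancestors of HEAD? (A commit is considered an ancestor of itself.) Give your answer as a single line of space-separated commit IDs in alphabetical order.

After op 1 (commit): HEAD=main@B [main=B]
After op 2 (branch): HEAD=main@B [main=B work=B]
After op 3 (checkout): HEAD=work@B [main=B work=B]
After op 4 (checkout): HEAD=main@B [main=B work=B]
After op 5 (merge): HEAD=main@C [main=C work=B]
After op 6 (checkout): HEAD=work@B [main=C work=B]
After op 7 (commit): HEAD=work@D [main=C work=D]
After op 8 (branch): HEAD=work@D [dev=D main=C work=D]

Answer: A B D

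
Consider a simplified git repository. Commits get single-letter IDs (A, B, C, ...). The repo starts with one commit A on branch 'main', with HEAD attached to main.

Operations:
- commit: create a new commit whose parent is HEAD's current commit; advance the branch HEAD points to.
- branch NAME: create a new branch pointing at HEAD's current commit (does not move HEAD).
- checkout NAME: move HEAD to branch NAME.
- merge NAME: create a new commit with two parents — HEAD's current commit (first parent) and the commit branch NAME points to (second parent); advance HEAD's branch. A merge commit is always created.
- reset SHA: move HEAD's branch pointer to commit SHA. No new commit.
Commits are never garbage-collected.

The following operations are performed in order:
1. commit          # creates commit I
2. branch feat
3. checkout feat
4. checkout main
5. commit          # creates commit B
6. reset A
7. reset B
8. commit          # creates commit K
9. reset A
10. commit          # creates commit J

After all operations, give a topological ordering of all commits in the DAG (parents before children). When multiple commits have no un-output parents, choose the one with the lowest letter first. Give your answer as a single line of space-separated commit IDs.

Answer: A I B J K

Derivation:
After op 1 (commit): HEAD=main@I [main=I]
After op 2 (branch): HEAD=main@I [feat=I main=I]
After op 3 (checkout): HEAD=feat@I [feat=I main=I]
After op 4 (checkout): HEAD=main@I [feat=I main=I]
After op 5 (commit): HEAD=main@B [feat=I main=B]
After op 6 (reset): HEAD=main@A [feat=I main=A]
After op 7 (reset): HEAD=main@B [feat=I main=B]
After op 8 (commit): HEAD=main@K [feat=I main=K]
After op 9 (reset): HEAD=main@A [feat=I main=A]
After op 10 (commit): HEAD=main@J [feat=I main=J]
commit A: parents=[]
commit B: parents=['I']
commit I: parents=['A']
commit J: parents=['A']
commit K: parents=['B']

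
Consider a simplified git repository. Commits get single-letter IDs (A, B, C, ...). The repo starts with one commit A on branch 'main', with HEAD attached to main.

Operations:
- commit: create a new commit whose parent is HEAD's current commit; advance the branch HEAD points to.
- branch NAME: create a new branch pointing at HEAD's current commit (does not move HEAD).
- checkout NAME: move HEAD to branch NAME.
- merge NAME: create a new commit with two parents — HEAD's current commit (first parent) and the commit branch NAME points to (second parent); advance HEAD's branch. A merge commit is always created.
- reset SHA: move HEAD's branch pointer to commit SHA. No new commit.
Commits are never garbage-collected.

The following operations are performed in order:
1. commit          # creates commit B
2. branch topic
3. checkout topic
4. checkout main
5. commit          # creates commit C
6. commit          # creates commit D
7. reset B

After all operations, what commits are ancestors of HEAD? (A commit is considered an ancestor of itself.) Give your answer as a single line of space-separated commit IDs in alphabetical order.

After op 1 (commit): HEAD=main@B [main=B]
After op 2 (branch): HEAD=main@B [main=B topic=B]
After op 3 (checkout): HEAD=topic@B [main=B topic=B]
After op 4 (checkout): HEAD=main@B [main=B topic=B]
After op 5 (commit): HEAD=main@C [main=C topic=B]
After op 6 (commit): HEAD=main@D [main=D topic=B]
After op 7 (reset): HEAD=main@B [main=B topic=B]

Answer: A B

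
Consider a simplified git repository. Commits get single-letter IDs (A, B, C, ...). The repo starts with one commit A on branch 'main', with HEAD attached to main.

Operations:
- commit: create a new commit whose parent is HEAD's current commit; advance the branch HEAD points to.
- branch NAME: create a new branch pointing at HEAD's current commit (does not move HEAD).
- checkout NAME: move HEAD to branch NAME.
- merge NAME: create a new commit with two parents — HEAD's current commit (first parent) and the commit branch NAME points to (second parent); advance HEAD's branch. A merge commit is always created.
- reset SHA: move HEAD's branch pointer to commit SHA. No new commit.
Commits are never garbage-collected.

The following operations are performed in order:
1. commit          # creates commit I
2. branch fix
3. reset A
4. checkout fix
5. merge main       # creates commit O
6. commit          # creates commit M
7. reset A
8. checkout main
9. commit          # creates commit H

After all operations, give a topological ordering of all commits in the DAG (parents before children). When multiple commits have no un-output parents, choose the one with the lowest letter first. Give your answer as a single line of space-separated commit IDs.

Answer: A H I O M

Derivation:
After op 1 (commit): HEAD=main@I [main=I]
After op 2 (branch): HEAD=main@I [fix=I main=I]
After op 3 (reset): HEAD=main@A [fix=I main=A]
After op 4 (checkout): HEAD=fix@I [fix=I main=A]
After op 5 (merge): HEAD=fix@O [fix=O main=A]
After op 6 (commit): HEAD=fix@M [fix=M main=A]
After op 7 (reset): HEAD=fix@A [fix=A main=A]
After op 8 (checkout): HEAD=main@A [fix=A main=A]
After op 9 (commit): HEAD=main@H [fix=A main=H]
commit A: parents=[]
commit H: parents=['A']
commit I: parents=['A']
commit M: parents=['O']
commit O: parents=['I', 'A']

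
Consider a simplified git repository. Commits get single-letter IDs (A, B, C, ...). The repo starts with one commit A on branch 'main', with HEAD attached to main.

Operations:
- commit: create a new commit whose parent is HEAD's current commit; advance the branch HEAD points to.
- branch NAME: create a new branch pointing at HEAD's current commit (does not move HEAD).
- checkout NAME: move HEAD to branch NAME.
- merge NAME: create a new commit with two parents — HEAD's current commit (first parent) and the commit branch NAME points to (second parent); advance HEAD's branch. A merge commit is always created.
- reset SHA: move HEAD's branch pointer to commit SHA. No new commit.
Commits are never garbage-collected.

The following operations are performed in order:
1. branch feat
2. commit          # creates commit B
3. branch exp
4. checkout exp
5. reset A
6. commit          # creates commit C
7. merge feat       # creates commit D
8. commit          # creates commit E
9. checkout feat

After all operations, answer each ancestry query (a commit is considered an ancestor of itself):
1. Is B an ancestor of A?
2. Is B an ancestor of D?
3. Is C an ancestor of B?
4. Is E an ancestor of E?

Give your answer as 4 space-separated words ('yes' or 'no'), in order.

Answer: no no no yes

Derivation:
After op 1 (branch): HEAD=main@A [feat=A main=A]
After op 2 (commit): HEAD=main@B [feat=A main=B]
After op 3 (branch): HEAD=main@B [exp=B feat=A main=B]
After op 4 (checkout): HEAD=exp@B [exp=B feat=A main=B]
After op 5 (reset): HEAD=exp@A [exp=A feat=A main=B]
After op 6 (commit): HEAD=exp@C [exp=C feat=A main=B]
After op 7 (merge): HEAD=exp@D [exp=D feat=A main=B]
After op 8 (commit): HEAD=exp@E [exp=E feat=A main=B]
After op 9 (checkout): HEAD=feat@A [exp=E feat=A main=B]
ancestors(A) = {A}; B in? no
ancestors(D) = {A,C,D}; B in? no
ancestors(B) = {A,B}; C in? no
ancestors(E) = {A,C,D,E}; E in? yes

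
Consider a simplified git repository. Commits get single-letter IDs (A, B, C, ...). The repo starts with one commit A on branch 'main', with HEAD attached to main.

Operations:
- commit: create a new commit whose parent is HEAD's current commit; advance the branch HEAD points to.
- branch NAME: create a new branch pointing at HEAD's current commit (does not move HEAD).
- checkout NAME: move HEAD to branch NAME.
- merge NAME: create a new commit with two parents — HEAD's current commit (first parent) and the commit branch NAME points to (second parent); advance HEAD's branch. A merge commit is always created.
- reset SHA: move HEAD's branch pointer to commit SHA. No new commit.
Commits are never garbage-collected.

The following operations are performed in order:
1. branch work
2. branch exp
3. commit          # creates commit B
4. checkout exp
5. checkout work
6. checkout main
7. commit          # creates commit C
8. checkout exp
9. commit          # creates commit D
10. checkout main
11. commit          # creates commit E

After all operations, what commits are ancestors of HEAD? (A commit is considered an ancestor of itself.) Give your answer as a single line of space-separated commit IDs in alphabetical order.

After op 1 (branch): HEAD=main@A [main=A work=A]
After op 2 (branch): HEAD=main@A [exp=A main=A work=A]
After op 3 (commit): HEAD=main@B [exp=A main=B work=A]
After op 4 (checkout): HEAD=exp@A [exp=A main=B work=A]
After op 5 (checkout): HEAD=work@A [exp=A main=B work=A]
After op 6 (checkout): HEAD=main@B [exp=A main=B work=A]
After op 7 (commit): HEAD=main@C [exp=A main=C work=A]
After op 8 (checkout): HEAD=exp@A [exp=A main=C work=A]
After op 9 (commit): HEAD=exp@D [exp=D main=C work=A]
After op 10 (checkout): HEAD=main@C [exp=D main=C work=A]
After op 11 (commit): HEAD=main@E [exp=D main=E work=A]

Answer: A B C E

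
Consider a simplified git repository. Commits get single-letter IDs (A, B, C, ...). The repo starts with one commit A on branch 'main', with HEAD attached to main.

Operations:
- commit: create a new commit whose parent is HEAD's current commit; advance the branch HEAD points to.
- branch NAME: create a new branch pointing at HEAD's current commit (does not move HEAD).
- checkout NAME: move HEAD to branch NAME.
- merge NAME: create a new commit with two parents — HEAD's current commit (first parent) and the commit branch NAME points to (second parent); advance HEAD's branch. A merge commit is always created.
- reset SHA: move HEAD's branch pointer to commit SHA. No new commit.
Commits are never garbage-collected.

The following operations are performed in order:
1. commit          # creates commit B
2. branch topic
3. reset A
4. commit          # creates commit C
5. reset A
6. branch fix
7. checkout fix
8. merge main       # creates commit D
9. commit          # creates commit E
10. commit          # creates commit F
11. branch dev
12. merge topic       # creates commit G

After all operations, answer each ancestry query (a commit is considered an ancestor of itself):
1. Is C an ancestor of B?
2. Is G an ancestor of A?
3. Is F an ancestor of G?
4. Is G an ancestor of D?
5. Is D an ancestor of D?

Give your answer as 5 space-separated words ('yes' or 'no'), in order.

Answer: no no yes no yes

Derivation:
After op 1 (commit): HEAD=main@B [main=B]
After op 2 (branch): HEAD=main@B [main=B topic=B]
After op 3 (reset): HEAD=main@A [main=A topic=B]
After op 4 (commit): HEAD=main@C [main=C topic=B]
After op 5 (reset): HEAD=main@A [main=A topic=B]
After op 6 (branch): HEAD=main@A [fix=A main=A topic=B]
After op 7 (checkout): HEAD=fix@A [fix=A main=A topic=B]
After op 8 (merge): HEAD=fix@D [fix=D main=A topic=B]
After op 9 (commit): HEAD=fix@E [fix=E main=A topic=B]
After op 10 (commit): HEAD=fix@F [fix=F main=A topic=B]
After op 11 (branch): HEAD=fix@F [dev=F fix=F main=A topic=B]
After op 12 (merge): HEAD=fix@G [dev=F fix=G main=A topic=B]
ancestors(B) = {A,B}; C in? no
ancestors(A) = {A}; G in? no
ancestors(G) = {A,B,D,E,F,G}; F in? yes
ancestors(D) = {A,D}; G in? no
ancestors(D) = {A,D}; D in? yes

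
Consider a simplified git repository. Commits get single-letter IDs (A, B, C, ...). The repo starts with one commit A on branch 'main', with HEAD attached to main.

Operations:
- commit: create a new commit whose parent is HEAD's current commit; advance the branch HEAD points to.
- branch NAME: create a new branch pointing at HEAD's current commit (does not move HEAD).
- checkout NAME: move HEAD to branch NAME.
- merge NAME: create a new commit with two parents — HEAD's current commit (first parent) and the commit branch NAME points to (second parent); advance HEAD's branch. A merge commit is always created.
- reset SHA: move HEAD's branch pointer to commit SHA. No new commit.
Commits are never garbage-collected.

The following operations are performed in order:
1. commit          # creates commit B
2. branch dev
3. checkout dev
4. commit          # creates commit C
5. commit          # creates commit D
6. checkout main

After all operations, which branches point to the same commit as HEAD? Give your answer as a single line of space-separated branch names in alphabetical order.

Answer: main

Derivation:
After op 1 (commit): HEAD=main@B [main=B]
After op 2 (branch): HEAD=main@B [dev=B main=B]
After op 3 (checkout): HEAD=dev@B [dev=B main=B]
After op 4 (commit): HEAD=dev@C [dev=C main=B]
After op 5 (commit): HEAD=dev@D [dev=D main=B]
After op 6 (checkout): HEAD=main@B [dev=D main=B]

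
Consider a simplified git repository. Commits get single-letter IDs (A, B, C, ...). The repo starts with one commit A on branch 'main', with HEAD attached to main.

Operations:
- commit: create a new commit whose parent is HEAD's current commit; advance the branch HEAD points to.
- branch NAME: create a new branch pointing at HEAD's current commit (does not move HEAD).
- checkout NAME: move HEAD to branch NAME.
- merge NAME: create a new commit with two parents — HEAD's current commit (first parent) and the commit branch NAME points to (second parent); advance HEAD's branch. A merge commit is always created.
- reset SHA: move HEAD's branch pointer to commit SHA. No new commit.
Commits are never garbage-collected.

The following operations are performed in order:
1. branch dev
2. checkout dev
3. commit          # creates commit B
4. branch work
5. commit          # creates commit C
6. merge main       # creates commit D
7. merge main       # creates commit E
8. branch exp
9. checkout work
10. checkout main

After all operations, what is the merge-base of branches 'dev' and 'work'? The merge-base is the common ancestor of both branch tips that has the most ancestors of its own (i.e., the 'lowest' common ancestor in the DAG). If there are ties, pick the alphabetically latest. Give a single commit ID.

After op 1 (branch): HEAD=main@A [dev=A main=A]
After op 2 (checkout): HEAD=dev@A [dev=A main=A]
After op 3 (commit): HEAD=dev@B [dev=B main=A]
After op 4 (branch): HEAD=dev@B [dev=B main=A work=B]
After op 5 (commit): HEAD=dev@C [dev=C main=A work=B]
After op 6 (merge): HEAD=dev@D [dev=D main=A work=B]
After op 7 (merge): HEAD=dev@E [dev=E main=A work=B]
After op 8 (branch): HEAD=dev@E [dev=E exp=E main=A work=B]
After op 9 (checkout): HEAD=work@B [dev=E exp=E main=A work=B]
After op 10 (checkout): HEAD=main@A [dev=E exp=E main=A work=B]
ancestors(dev=E): ['A', 'B', 'C', 'D', 'E']
ancestors(work=B): ['A', 'B']
common: ['A', 'B']

Answer: B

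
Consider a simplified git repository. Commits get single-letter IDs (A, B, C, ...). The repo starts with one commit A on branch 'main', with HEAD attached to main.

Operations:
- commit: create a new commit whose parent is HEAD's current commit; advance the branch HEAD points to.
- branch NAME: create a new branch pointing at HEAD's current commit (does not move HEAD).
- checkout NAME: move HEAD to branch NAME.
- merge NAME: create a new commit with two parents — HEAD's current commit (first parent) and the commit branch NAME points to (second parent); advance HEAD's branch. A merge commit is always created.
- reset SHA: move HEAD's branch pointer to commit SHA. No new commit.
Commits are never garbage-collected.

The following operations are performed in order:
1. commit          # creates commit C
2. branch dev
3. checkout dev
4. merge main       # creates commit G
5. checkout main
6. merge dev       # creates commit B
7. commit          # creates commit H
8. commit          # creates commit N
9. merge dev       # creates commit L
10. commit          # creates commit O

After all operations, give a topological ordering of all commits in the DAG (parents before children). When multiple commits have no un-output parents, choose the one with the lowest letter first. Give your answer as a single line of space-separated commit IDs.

After op 1 (commit): HEAD=main@C [main=C]
After op 2 (branch): HEAD=main@C [dev=C main=C]
After op 3 (checkout): HEAD=dev@C [dev=C main=C]
After op 4 (merge): HEAD=dev@G [dev=G main=C]
After op 5 (checkout): HEAD=main@C [dev=G main=C]
After op 6 (merge): HEAD=main@B [dev=G main=B]
After op 7 (commit): HEAD=main@H [dev=G main=H]
After op 8 (commit): HEAD=main@N [dev=G main=N]
After op 9 (merge): HEAD=main@L [dev=G main=L]
After op 10 (commit): HEAD=main@O [dev=G main=O]
commit A: parents=[]
commit B: parents=['C', 'G']
commit C: parents=['A']
commit G: parents=['C', 'C']
commit H: parents=['B']
commit L: parents=['N', 'G']
commit N: parents=['H']
commit O: parents=['L']

Answer: A C G B H N L O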